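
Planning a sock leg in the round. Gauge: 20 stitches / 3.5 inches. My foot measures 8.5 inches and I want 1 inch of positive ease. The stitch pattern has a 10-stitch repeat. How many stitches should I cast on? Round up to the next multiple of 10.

Finished = 8.5 + 1 = 9.5 inches.
20 / 3.5 = 5.714 sts/in.
9.5 × 5.714 = 54.29 sts.
Next multiple of 10: 60.

CO 60 sts.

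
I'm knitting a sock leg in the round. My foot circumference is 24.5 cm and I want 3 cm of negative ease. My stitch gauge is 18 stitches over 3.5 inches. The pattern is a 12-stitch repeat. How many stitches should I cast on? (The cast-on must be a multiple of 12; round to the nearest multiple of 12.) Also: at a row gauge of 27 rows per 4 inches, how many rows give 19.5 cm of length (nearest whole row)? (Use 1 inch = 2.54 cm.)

Cast on 48 stitches; work 52 rows.

Finished = 24.5 − 3 = 21.5 cm.
21.5 cm × 1/2.54 = 8.46 inches.
18/3.5 = 5.143 sts per in; 8.46 × 5.143 = 43.53 sts.
Nearest multiple of 12 → 48.
19.5 cm = 7.68 inches; × 6.75 = 51.82 → 52 rows.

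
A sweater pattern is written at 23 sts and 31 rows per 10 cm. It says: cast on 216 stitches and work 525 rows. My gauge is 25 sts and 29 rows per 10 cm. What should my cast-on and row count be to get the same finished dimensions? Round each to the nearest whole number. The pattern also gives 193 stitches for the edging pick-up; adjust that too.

Cast on 235 stitches; work 491 rows; edging pick-up 210 stitches.

Stitches: 216 × 25/23 = 234.78 → 235.
Rows: 525 × 29/31 = 491.13 → 491.
edging pick-up: 193 × 25/23 = 209.78 → 210.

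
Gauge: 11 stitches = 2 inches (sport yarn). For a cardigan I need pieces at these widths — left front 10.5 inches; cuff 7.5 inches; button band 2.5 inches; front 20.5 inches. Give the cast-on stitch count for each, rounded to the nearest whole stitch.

left front 58; cuff 41; button band 14; front 113.

Rate = 11/2 = 5.5 sts per in.
left front: 10.5 × 5.5 = 57.75 → 58.
cuff: 7.5 × 5.5 = 41.25 → 41.
button band: 2.5 × 5.5 = 13.75 → 14.
front: 20.5 × 5.5 = 112.75 → 113.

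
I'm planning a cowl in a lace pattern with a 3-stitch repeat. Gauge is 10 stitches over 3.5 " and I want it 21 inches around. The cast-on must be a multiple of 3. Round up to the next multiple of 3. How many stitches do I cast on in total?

10 / 3.5 = 2.857 sts per inch.
21 × 2.857 = 60.00 sts.
Next multiple of 3: 60.

CO 60 sts.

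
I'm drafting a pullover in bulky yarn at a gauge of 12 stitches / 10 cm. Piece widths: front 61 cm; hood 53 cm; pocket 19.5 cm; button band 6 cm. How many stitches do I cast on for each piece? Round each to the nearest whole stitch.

Rate = 12/10 = 1.2 sts per cm.
front: 61 × 1.2 = 73.20 → 73.
hood: 53 × 1.2 = 63.60 → 64.
pocket: 19.5 × 1.2 = 23.40 → 23.
button band: 6 × 1.2 = 7.20 → 7.

front 73; hood 64; pocket 23; button band 7.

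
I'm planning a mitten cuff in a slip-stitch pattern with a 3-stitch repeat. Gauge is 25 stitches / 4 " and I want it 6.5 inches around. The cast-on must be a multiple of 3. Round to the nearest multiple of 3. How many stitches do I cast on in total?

25 / 4 = 6.25 sts per inch.
6.5 × 6.25 = 40.62 sts.
Nearest multiple of 3: 42.

42 stitches.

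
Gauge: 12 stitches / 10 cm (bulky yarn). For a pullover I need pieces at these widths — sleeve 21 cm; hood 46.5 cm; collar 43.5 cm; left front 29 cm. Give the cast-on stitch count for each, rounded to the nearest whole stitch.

sleeve 25; hood 56; collar 52; left front 35.

Rate = 12/10 = 1.2 sts per cm.
sleeve: 21 × 1.2 = 25.20 → 25.
hood: 46.5 × 1.2 = 55.80 → 56.
collar: 43.5 × 1.2 = 52.20 → 52.
left front: 29 × 1.2 = 34.80 → 35.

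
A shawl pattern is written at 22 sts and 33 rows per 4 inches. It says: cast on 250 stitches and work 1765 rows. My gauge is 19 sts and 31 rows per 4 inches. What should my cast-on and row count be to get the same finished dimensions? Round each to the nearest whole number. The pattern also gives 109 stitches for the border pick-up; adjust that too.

Cast on 216 stitches; work 1658 rows; border pick-up 94 stitches.

Stitches: 250 × 19/22 = 215.91 → 216.
Rows: 1765 × 31/33 = 1658.03 → 1658.
border pick-up: 109 × 19/22 = 94.14 → 94.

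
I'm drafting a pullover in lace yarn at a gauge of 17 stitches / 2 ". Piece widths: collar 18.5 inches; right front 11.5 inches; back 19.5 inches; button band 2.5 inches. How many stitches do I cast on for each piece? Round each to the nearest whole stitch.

collar 157; right front 98; back 166; button band 21.

Rate = 17/2 = 8.5 sts per in.
collar: 18.5 × 8.5 = 157.25 → 157.
right front: 11.5 × 8.5 = 97.75 → 98.
back: 19.5 × 8.5 = 165.75 → 166.
button band: 2.5 × 8.5 = 21.25 → 21.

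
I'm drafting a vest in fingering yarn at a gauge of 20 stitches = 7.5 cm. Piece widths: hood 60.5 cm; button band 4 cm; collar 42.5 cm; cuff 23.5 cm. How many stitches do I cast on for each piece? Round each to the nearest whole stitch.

hood 161; button band 11; collar 113; cuff 63.

Rate = 20/7.5 = 2.667 sts per cm.
hood: 60.5 × 2.667 = 161.33 → 161.
button band: 4 × 2.667 = 10.67 → 11.
collar: 42.5 × 2.667 = 113.33 → 113.
cuff: 23.5 × 2.667 = 62.67 → 63.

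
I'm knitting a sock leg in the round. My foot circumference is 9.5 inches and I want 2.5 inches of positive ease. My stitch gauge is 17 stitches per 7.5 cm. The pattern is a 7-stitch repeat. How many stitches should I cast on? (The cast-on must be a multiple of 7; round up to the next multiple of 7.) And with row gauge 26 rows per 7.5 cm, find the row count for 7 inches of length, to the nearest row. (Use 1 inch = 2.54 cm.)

Cast on 70 stitches; work 62 rows.

Finished = 9.5 + 2.5 = 12 inches.
12 inches × 2.54 = 30.48 cm.
17/7.5 = 2.267 sts per cm; 30.48 × 2.267 = 69.09 sts.
Next multiple of 7 → 70.
7 inches = 17.78 cm; × 3.467 = 61.64 → 62 rows.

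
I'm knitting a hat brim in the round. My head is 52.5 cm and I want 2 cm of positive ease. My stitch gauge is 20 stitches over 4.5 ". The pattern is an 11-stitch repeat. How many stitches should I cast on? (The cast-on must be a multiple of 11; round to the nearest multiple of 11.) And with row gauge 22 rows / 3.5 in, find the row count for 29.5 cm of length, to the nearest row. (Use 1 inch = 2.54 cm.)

Finished = 52.5 + 2 = 54.5 cm.
54.5 cm × 1/2.54 = 21.46 inches.
20/4.5 = 4.444 sts per in; 21.46 × 4.444 = 95.36 sts.
Nearest multiple of 11 → 99.
29.5 cm = 11.61 inches; × 6.286 = 73.00 → 73 rows.

Cast on 99 stitches; work 73 rows.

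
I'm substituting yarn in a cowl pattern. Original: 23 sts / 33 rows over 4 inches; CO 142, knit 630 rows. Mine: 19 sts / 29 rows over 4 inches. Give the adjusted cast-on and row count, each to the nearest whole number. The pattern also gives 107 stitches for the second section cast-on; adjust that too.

Stitches: 142 × 19/23 = 117.30 → 117.
Rows: 630 × 29/33 = 553.64 → 554.
second section cast-on: 107 × 19/23 = 88.39 → 88.

Cast on 117 stitches; work 554 rows; second section cast-on 88 stitches.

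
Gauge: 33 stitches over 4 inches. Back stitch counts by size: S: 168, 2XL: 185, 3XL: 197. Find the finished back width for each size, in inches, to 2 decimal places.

S 20.36 inches; 2XL 22.42 inches; 3XL 23.88 inches.

33/4 = 8.25 sts per in.
S: 168 / 8.25 = 20.364 → 20.36 in.
2XL: 185 / 8.25 = 22.424 → 22.42 in.
3XL: 197 / 8.25 = 23.879 → 23.88 in.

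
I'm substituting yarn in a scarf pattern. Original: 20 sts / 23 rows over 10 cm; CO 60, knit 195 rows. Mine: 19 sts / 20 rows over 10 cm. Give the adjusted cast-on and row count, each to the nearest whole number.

Cast on 57 stitches; work 170 rows.

Stitches: 60 × 19/20 = 57.00 → 57.
Rows: 195 × 20/23 = 169.57 → 170.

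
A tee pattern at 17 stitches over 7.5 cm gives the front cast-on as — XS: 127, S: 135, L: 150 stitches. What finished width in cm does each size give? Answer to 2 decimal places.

17/7.5 = 2.267 sts per cm.
XS: 127 / 2.267 = 56.029 → 56.03 cm.
S: 135 / 2.267 = 59.559 → 59.56 cm.
L: 150 / 2.267 = 66.176 → 66.18 cm.

XS 56.03 cm; S 59.56 cm; L 66.18 cm.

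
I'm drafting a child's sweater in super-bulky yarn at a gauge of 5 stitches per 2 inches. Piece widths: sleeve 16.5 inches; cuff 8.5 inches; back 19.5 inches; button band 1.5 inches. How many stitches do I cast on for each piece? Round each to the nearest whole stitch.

sleeve 41; cuff 21; back 49; button band 4.

Rate = 5/2 = 2.5 sts per in.
sleeve: 16.5 × 2.5 = 41.25 → 41.
cuff: 8.5 × 2.5 = 21.25 → 21.
back: 19.5 × 2.5 = 48.75 → 49.
button band: 1.5 × 2.5 = 3.75 → 4.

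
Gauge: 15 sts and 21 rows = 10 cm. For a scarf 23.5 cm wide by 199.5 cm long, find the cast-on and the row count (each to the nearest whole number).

Stitch gauge = 15/10 = 1.5 sts/cm; 23.5 × 1.5 = 35.25 → 35 sts.
Row gauge = 21/10 = 2.1 rows/cm; 199.5 × 2.1 = 418.95 → 419 rows.

Cast on 35 stitches and work 419 rows.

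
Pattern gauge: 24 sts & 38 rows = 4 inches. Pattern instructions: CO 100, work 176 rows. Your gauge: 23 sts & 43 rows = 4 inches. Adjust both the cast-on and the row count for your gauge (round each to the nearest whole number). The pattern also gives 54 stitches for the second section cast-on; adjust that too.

Stitches: 100 × 23/24 = 95.83 → 96.
Rows: 176 × 43/38 = 199.16 → 199.
second section cast-on: 54 × 23/24 = 51.75 → 52.

Cast on 96 stitches; work 199 rows; second section cast-on 52 stitches.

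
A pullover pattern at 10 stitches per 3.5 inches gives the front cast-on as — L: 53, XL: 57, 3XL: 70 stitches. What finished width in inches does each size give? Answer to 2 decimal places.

10/3.5 = 2.857 sts per in.
L: 53 / 2.857 = 18.550 → 18.55 in.
XL: 57 / 2.857 = 19.950 → 19.95 in.
3XL: 70 / 2.857 = 24.500 → 24.50 in.

L 18.55 inches; XL 19.95 inches; 3XL 24.50 inches.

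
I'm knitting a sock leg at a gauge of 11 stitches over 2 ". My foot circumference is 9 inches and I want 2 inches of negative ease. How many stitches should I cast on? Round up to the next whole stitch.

39 stitches.

Finished = 9 − 2 = 7 in.
11 / 2 = 5.5 sts per inch.
7.00 × 5.5 = 38.50 sts.
→ 39 sts.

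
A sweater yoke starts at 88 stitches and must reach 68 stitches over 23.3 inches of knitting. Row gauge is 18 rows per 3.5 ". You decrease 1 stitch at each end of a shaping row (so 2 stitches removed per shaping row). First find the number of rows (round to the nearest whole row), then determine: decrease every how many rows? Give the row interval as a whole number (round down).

Decrease every 12th row.

Rows = 23.3 × 5.143 = 119.8 → 120 rows.
Stitches to remove: 20 → 10 shaping rows (at 2 st each).
120 / 10 = 12.00 → every 12 rows.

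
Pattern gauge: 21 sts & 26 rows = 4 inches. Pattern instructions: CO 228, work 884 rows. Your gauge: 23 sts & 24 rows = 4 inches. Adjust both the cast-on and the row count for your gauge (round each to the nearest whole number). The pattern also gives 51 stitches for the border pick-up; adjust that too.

Cast on 250 stitches; work 816 rows; border pick-up 56 stitches.

Stitches: 228 × 23/21 = 249.71 → 250.
Rows: 884 × 24/26 = 816.00 → 816.
border pick-up: 51 × 23/21 = 55.86 → 56.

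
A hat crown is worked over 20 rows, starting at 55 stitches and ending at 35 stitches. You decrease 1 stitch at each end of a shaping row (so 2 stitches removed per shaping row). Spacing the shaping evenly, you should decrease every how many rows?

Decrease every 2nd row.

Stitches to remove: |35 − 55| = 20.
Shaping rows needed: 20 / 2 = 10.
20 rows / 10 = every 2 rows.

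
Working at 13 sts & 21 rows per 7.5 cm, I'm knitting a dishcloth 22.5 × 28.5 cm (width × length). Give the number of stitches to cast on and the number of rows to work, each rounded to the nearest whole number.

Cast on 39 stitches and work 80 rows.

Stitch gauge = 13/7.5 = 1.733 sts/cm; 22.5 × 1.733 = 39.00 → 39 sts.
Row gauge = 21/7.5 = 2.8 rows/cm; 28.5 × 2.8 = 79.80 → 80 rows.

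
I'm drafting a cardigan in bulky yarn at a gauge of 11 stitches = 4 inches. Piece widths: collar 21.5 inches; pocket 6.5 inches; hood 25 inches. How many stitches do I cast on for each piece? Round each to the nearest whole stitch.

collar 59; pocket 18; hood 69.

Rate = 11/4 = 2.75 sts per in.
collar: 21.5 × 2.75 = 59.12 → 59.
pocket: 6.5 × 2.75 = 17.88 → 18.
hood: 25 × 2.75 = 68.75 → 69.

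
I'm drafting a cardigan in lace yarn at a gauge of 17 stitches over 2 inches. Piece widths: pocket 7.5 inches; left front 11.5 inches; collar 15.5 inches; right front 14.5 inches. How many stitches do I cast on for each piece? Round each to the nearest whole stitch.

pocket 64; left front 98; collar 132; right front 123.

Rate = 17/2 = 8.5 sts per in.
pocket: 7.5 × 8.5 = 63.75 → 64.
left front: 11.5 × 8.5 = 97.75 → 98.
collar: 15.5 × 8.5 = 131.75 → 132.
right front: 14.5 × 8.5 = 123.25 → 123.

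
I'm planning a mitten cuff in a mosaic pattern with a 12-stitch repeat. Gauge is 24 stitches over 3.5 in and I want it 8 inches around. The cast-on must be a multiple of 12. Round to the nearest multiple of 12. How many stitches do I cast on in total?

24 / 3.5 = 6.857 sts per inch.
8 × 6.857 = 54.86 sts.
Nearest multiple of 12: 60.

Cast on 60 stitches.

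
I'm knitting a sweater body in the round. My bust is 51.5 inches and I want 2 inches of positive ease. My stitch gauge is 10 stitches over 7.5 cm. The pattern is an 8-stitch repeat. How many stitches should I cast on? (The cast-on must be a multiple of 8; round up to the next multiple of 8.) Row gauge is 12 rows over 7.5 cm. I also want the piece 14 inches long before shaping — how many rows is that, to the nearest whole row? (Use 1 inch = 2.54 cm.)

Cast on 184 stitches; work 57 rows.

Finished = 51.5 + 2 = 53.5 inches.
53.5 inches × 2.54 = 135.89 cm.
10/7.5 = 1.333 sts per cm; 135.89 × 1.333 = 181.19 sts.
Next multiple of 8 → 184.
14 inches = 35.56 cm; × 1.6 = 56.90 → 57 rows.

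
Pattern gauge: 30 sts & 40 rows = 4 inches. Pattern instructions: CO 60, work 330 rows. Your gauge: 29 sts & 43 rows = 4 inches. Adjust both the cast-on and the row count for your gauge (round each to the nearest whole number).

Stitches: 60 × 29/30 = 58.00 → 58.
Rows: 330 × 43/40 = 354.75 → 355.

Cast on 58 stitches; work 355 rows.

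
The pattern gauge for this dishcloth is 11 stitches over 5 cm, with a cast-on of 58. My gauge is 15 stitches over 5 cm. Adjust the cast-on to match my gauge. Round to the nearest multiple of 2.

80 stitches.

Scale factor = 15 / 11 = 1.364.
58 × 15 / 11 = 79.09 sts.
→ 80 sts.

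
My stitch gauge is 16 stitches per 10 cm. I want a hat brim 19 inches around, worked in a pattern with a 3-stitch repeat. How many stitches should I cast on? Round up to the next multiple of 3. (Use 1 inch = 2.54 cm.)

19 in = 19 × 2.54 = 48.26 cm.
16 / 10 = 1.6 sts/cm.
48.26 × 1.6 = 77.22 sts.
→ 78.

Cast on 78 stitches.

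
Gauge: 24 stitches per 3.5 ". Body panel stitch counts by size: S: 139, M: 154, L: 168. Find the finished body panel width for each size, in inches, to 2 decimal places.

24/3.5 = 6.857 sts per in.
S: 139 / 6.857 = 20.271 → 20.27 in.
M: 154 / 6.857 = 22.458 → 22.46 in.
L: 168 / 6.857 = 24.500 → 24.50 in.

S 20.27 inches; M 22.46 inches; L 24.50 inches.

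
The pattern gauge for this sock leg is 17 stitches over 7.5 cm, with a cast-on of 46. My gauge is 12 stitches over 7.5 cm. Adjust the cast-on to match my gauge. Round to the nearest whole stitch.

32 stitches.

Scale factor = 12 / 17 = 0.706.
46 × 12 / 17 = 32.47 sts.
→ 32 sts.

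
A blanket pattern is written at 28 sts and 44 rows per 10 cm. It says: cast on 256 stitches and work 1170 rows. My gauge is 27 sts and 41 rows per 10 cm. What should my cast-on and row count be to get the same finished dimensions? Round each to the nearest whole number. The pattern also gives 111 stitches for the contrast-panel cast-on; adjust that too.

Stitches: 256 × 27/28 = 246.86 → 247.
Rows: 1170 × 41/44 = 1090.23 → 1090.
contrast-panel cast-on: 111 × 27/28 = 107.04 → 107.

Cast on 247 stitches; work 1090 rows; contrast-panel cast-on 107 stitches.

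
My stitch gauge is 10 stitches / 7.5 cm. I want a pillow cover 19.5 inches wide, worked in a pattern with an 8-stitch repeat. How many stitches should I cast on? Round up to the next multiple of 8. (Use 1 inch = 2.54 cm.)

19.5 in = 19.5 × 2.54 = 49.53 cm.
10 / 7.5 = 1.333 sts/cm.
49.53 × 1.333 = 66.04 sts.
→ 72.

CO 72 sts.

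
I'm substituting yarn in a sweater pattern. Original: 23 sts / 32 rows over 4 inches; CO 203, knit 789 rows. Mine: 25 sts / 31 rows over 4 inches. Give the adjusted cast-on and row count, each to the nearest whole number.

Cast on 221 stitches; work 764 rows.

Stitches: 203 × 25/23 = 220.65 → 221.
Rows: 789 × 31/32 = 764.34 → 764.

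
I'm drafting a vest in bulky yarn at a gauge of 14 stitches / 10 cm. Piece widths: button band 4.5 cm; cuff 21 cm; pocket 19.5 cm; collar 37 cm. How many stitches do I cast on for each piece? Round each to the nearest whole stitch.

Rate = 14/10 = 1.4 sts per cm.
button band: 4.5 × 1.4 = 6.30 → 6.
cuff: 21 × 1.4 = 29.40 → 29.
pocket: 19.5 × 1.4 = 27.30 → 27.
collar: 37 × 1.4 = 51.80 → 52.

button band 6; cuff 29; pocket 27; collar 52.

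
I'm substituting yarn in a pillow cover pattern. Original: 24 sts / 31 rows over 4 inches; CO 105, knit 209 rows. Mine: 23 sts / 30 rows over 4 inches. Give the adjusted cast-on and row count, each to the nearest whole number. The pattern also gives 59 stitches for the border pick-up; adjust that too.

Cast on 101 stitches; work 202 rows; border pick-up 57 stitches.

Stitches: 105 × 23/24 = 100.62 → 101.
Rows: 209 × 30/31 = 202.26 → 202.
border pick-up: 59 × 23/24 = 56.54 → 57.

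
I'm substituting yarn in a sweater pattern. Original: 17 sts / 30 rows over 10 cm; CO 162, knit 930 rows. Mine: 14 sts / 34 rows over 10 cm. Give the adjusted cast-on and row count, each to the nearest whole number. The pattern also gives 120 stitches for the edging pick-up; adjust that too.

Stitches: 162 × 14/17 = 133.41 → 133.
Rows: 930 × 34/30 = 1054.00 → 1054.
edging pick-up: 120 × 14/17 = 98.82 → 99.

Cast on 133 stitches; work 1054 rows; edging pick-up 99 stitches.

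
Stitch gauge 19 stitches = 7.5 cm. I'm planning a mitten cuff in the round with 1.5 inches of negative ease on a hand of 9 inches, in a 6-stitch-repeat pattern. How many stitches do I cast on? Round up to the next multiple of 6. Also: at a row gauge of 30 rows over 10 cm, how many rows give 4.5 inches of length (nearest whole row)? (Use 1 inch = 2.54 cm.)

Finished = 9 − 1.5 = 7.5 inches.
7.5 inches × 2.54 = 19.05 cm.
19/7.5 = 2.533 sts per cm; 19.05 × 2.533 = 48.26 sts.
Next multiple of 6 → 54.
4.5 inches = 11.43 cm; × 3 = 34.29 → 34 rows.

Cast on 54 stitches; work 34 rows.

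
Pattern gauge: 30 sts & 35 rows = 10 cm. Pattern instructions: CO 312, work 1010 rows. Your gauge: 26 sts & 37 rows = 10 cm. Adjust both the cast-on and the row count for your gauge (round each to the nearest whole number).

Cast on 270 stitches; work 1068 rows.

Stitches: 312 × 26/30 = 270.40 → 270.
Rows: 1010 × 37/35 = 1067.71 → 1068.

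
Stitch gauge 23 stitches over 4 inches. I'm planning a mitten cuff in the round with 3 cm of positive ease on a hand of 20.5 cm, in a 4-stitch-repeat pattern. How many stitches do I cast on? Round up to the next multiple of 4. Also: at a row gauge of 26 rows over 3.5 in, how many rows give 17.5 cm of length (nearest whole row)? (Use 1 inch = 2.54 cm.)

Finished = 20.5 + 3 = 23.5 cm.
23.5 cm × 1/2.54 = 9.25 inches.
23/4 = 5.75 sts per in; 9.25 × 5.75 = 53.20 sts.
Next multiple of 4 → 56.
17.5 cm = 6.89 inches; × 7.429 = 51.18 → 51 rows.

Cast on 56 stitches; work 51 rows.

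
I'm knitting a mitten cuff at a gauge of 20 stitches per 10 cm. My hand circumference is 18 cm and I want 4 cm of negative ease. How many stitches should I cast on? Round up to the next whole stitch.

Cast on 28 stitches.

Finished = 18 − 4 = 14 cm.
20 / 10 = 2 sts per cm.
14.00 × 2 = 28.00 sts.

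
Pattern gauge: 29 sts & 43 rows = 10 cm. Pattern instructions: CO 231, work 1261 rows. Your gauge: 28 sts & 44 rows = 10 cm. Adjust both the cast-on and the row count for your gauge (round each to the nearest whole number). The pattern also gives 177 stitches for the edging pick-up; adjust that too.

Stitches: 231 × 28/29 = 223.03 → 223.
Rows: 1261 × 44/43 = 1290.33 → 1290.
edging pick-up: 177 × 28/29 = 170.90 → 171.

Cast on 223 stitches; work 1290 rows; edging pick-up 171 stitches.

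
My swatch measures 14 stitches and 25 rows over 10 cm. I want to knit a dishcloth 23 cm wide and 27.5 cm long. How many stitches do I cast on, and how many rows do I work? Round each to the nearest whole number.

Stitch gauge = 14/10 = 1.4 sts/cm; 23 × 1.4 = 32.20 → 32 sts.
Row gauge = 25/10 = 2.5 rows/cm; 27.5 × 2.5 = 68.75 → 69 rows.

Cast on 32 stitches and work 69 rows.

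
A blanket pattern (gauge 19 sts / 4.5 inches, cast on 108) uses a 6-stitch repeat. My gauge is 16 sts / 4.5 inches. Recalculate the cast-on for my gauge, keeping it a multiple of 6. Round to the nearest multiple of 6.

108 × 16 / 19 = 90.95.
Nearest multiple of 6: 90.

Cast on 90 stitches.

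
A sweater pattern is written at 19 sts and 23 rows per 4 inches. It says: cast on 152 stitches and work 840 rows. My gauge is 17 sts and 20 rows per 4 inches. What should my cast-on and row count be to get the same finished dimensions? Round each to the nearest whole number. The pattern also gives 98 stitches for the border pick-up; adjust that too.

Cast on 136 stitches; work 730 rows; border pick-up 88 stitches.

Stitches: 152 × 17/19 = 136.00 → 136.
Rows: 840 × 20/23 = 730.43 → 730.
border pick-up: 98 × 17/19 = 87.68 → 88.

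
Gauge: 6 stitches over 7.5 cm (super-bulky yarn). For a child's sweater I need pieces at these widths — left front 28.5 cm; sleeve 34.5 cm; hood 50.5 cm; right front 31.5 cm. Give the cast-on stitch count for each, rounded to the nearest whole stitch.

Rate = 6/7.5 = 0.8 sts per cm.
left front: 28.5 × 0.8 = 22.80 → 23.
sleeve: 34.5 × 0.8 = 27.60 → 28.
hood: 50.5 × 0.8 = 40.40 → 40.
right front: 31.5 × 0.8 = 25.20 → 25.

left front 23; sleeve 28; hood 40; right front 25.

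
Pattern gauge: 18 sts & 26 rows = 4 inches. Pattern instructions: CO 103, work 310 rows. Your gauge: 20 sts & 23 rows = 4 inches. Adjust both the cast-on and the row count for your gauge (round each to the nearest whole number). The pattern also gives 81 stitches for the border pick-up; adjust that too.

Stitches: 103 × 20/18 = 114.44 → 114.
Rows: 310 × 23/26 = 274.23 → 274.
border pick-up: 81 × 20/18 = 90.00 → 90.

Cast on 114 stitches; work 274 rows; border pick-up 90 stitches.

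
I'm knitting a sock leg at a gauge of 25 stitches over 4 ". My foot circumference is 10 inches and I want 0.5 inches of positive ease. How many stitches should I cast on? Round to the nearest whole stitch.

CO 66 sts.

Finished = 10 + 0.5 = 10.5 in.
25 / 4 = 6.25 sts per inch.
10.50 × 6.25 = 65.62 sts.
→ 66 sts.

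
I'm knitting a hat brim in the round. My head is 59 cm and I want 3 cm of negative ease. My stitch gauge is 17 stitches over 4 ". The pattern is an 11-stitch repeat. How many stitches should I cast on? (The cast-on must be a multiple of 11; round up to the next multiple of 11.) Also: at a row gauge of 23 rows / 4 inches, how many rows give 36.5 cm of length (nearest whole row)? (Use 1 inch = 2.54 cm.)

Cast on 99 stitches; work 83 rows.

Finished = 59 − 3 = 56 cm.
56 cm × 1/2.54 = 22.05 inches.
17/4 = 4.25 sts per in; 22.05 × 4.25 = 93.70 sts.
Next multiple of 11 → 99.
36.5 cm = 14.37 inches; × 5.75 = 82.63 → 83 rows.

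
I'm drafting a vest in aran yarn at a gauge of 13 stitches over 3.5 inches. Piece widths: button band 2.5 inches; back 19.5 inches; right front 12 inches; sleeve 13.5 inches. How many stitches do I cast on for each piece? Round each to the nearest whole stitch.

button band 9; back 72; right front 45; sleeve 50.

Rate = 13/3.5 = 3.714 sts per in.
button band: 2.5 × 3.714 = 9.29 → 9.
back: 19.5 × 3.714 = 72.43 → 72.
right front: 12 × 3.714 = 44.57 → 45.
sleeve: 13.5 × 3.714 = 50.14 → 50.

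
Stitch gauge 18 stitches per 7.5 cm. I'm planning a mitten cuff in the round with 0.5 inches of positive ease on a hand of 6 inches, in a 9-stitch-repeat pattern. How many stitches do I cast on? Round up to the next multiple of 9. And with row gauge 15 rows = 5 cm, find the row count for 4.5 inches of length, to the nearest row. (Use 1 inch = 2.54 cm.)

Cast on 45 stitches; work 34 rows.

Finished = 6 + 0.5 = 6.5 inches.
6.5 inches × 2.54 = 16.51 cm.
18/7.5 = 2.4 sts per cm; 16.51 × 2.4 = 39.62 sts.
Next multiple of 9 → 45.
4.5 inches = 11.43 cm; × 3 = 34.29 → 34 rows.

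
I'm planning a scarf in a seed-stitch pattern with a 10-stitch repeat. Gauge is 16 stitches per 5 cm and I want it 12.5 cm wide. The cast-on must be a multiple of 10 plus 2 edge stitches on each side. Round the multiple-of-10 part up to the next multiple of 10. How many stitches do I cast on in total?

44 stitches.

16 / 5 = 3.2 sts per cm.
12.5 × 3.2 = 40.00 sts.
Less 4 edge sts → 36.00 for the repeat.
Next multiple of 10: 40.
Add back 4 edge sts → 44.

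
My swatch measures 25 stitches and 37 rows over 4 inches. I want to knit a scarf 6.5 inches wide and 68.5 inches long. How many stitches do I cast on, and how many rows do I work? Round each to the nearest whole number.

Cast on 41 stitches and work 634 rows.

Stitch gauge = 25/4 = 6.25 sts/in; 6.5 × 6.25 = 40.62 → 41 sts.
Row gauge = 37/4 = 9.25 rows/in; 68.5 × 9.25 = 633.62 → 634 rows.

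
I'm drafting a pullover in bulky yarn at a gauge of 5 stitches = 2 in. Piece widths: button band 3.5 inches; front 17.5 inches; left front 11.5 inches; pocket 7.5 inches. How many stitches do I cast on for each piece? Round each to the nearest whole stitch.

button band 9; front 44; left front 29; pocket 19.

Rate = 5/2 = 2.5 sts per in.
button band: 3.5 × 2.5 = 8.75 → 9.
front: 17.5 × 2.5 = 43.75 → 44.
left front: 11.5 × 2.5 = 28.75 → 29.
pocket: 7.5 × 2.5 = 18.75 → 19.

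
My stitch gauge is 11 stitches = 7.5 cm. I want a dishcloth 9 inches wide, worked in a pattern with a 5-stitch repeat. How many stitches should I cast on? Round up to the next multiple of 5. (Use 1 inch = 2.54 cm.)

9 in = 9 × 2.54 = 22.86 cm.
11 / 7.5 = 1.467 sts/cm.
22.86 × 1.467 = 33.53 sts.
→ 35.

CO 35 sts.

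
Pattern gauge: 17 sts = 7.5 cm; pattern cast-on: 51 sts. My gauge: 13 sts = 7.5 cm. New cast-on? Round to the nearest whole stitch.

Scale factor = 13 / 17 = 0.765.
51 × 13 / 17 = 39.00 sts.

Cast on 39 stitches.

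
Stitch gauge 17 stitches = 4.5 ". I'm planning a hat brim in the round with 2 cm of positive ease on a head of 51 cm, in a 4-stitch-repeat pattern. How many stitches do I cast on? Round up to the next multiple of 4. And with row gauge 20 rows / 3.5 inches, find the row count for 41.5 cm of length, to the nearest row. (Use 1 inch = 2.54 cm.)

Finished = 51 + 2 = 53 cm.
53 cm × 1/2.54 = 20.87 inches.
17/4.5 = 3.778 sts per in; 20.87 × 3.778 = 78.83 sts.
Next multiple of 4 → 80.
41.5 cm = 16.34 inches; × 5.714 = 93.36 → 93 rows.

Cast on 80 stitches; work 93 rows.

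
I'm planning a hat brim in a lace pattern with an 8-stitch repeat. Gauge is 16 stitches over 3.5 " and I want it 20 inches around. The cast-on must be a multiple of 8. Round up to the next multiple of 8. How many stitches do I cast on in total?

16 / 3.5 = 4.571 sts per inch.
20 × 4.571 = 91.43 sts.
Next multiple of 8: 96.

CO 96 sts.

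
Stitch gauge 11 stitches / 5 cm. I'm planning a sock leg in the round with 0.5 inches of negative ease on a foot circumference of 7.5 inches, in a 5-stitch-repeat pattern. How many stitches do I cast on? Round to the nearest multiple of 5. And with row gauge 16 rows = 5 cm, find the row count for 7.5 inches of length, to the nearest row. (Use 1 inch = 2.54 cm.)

Finished = 7.5 − 0.5 = 7 inches.
7 inches × 2.54 = 17.78 cm.
11/5 = 2.2 sts per cm; 17.78 × 2.2 = 39.12 sts.
Nearest multiple of 5 → 40.
7.5 inches = 19.05 cm; × 3.2 = 60.96 → 61 rows.

Cast on 40 stitches; work 61 rows.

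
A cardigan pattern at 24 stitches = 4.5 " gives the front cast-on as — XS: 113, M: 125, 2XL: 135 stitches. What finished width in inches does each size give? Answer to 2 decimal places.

XS 21.19 inches; M 23.44 inches; 2XL 25.31 inches.

24/4.5 = 5.333 sts per in.
XS: 113 / 5.333 = 21.188 → 21.19 in.
M: 125 / 5.333 = 23.438 → 23.44 in.
2XL: 135 / 5.333 = 25.312 → 25.31 in.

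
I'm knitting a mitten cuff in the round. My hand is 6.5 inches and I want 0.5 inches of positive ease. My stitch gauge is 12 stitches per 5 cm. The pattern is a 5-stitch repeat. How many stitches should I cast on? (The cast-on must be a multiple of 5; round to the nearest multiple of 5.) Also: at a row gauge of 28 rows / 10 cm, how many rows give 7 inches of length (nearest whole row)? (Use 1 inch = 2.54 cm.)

Finished = 6.5 + 0.5 = 7 inches.
7 inches × 2.54 = 17.78 cm.
12/5 = 2.4 sts per cm; 17.78 × 2.4 = 42.67 sts.
Nearest multiple of 5 → 45.
7 inches = 17.78 cm; × 2.8 = 49.78 → 50 rows.

Cast on 45 stitches; work 50 rows.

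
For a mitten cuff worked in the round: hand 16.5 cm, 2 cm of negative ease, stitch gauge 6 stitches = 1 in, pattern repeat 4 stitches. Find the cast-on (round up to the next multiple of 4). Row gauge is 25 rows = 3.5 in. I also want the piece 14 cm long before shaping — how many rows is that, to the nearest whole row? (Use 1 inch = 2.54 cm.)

Cast on 36 stitches; work 39 rows.

Finished = 16.5 − 2 = 14.5 cm.
14.5 cm × 1/2.54 = 5.71 inches.
6/1 = 6 sts per in; 5.71 × 6 = 34.25 sts.
Next multiple of 4 → 36.
14 cm = 5.51 inches; × 7.143 = 39.37 → 39 rows.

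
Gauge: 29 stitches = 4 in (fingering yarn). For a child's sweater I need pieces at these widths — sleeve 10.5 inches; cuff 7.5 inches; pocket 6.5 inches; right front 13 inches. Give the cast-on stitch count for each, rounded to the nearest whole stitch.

Rate = 29/4 = 7.25 sts per in.
sleeve: 10.5 × 7.25 = 76.12 → 76.
cuff: 7.5 × 7.25 = 54.38 → 54.
pocket: 6.5 × 7.25 = 47.12 → 47.
right front: 13 × 7.25 = 94.25 → 94.

sleeve 76; cuff 54; pocket 47; right front 94.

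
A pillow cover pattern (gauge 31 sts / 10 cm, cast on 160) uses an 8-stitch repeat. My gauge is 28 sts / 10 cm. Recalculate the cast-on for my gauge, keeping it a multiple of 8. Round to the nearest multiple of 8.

Cast on 144 stitches.

160 × 28 / 31 = 144.52.
Nearest multiple of 8: 144.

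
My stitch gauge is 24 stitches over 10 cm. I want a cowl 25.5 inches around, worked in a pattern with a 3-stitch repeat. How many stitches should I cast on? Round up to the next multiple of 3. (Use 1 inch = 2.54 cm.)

156 stitches.

25.5 in = 25.5 × 2.54 = 64.77 cm.
24 / 10 = 2.4 sts/cm.
64.77 × 2.4 = 155.45 sts.
→ 156.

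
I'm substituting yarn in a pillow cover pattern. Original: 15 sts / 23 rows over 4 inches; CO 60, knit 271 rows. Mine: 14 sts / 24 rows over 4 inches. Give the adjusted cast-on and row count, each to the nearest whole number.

Stitches: 60 × 14/15 = 56.00 → 56.
Rows: 271 × 24/23 = 282.78 → 283.

Cast on 56 stitches; work 283 rows.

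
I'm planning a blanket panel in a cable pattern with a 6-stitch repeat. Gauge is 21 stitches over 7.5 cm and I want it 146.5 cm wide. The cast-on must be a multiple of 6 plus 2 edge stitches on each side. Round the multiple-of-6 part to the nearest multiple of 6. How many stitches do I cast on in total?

21 / 7.5 = 2.8 sts per cm.
146.5 × 2.8 = 410.20 sts.
Less 4 edge sts → 406.20 for the repeat.
Nearest multiple of 6: 408.
Add back 4 edge sts → 412.

CO 412 sts.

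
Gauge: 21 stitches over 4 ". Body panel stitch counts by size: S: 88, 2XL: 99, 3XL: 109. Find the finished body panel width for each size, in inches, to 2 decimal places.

21/4 = 5.25 sts per in.
S: 88 / 5.25 = 16.762 → 16.76 in.
2XL: 99 / 5.25 = 18.857 → 18.86 in.
3XL: 109 / 5.25 = 20.762 → 20.76 in.

S 16.76 inches; 2XL 18.86 inches; 3XL 20.76 inches.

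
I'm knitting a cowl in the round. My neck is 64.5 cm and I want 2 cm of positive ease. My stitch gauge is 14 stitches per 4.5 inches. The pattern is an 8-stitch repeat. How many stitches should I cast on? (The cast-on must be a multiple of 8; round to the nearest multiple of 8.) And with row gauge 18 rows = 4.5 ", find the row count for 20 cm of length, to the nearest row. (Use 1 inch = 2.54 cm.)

Finished = 64.5 + 2 = 66.5 cm.
66.5 cm × 1/2.54 = 26.18 inches.
14/4.5 = 3.111 sts per in; 26.18 × 3.111 = 81.45 sts.
Nearest multiple of 8 → 80.
20 cm = 7.87 inches; × 4 = 31.50 → 31 rows.

Cast on 80 stitches; work 31 rows.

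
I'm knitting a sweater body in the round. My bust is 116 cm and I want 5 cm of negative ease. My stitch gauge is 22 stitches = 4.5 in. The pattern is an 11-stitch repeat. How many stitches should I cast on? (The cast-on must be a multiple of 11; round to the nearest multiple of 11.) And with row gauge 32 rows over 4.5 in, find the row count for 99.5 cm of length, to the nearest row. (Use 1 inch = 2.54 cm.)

Finished = 116 − 5 = 111 cm.
111 cm × 1/2.54 = 43.70 inches.
22/4.5 = 4.889 sts per in; 43.70 × 4.889 = 213.65 sts.
Nearest multiple of 11 → 209.
99.5 cm = 39.17 inches; × 7.111 = 278.57 → 279 rows.

Cast on 209 stitches; work 279 rows.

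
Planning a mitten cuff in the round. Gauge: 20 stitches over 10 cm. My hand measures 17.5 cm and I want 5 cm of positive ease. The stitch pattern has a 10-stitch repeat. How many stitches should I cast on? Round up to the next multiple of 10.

50 stitches.

Finished = 17.5 + 5 = 22.5 cm.
20 / 10 = 2 sts/cm.
22.5 × 2 = 45.00 sts.
Next multiple of 10: 50.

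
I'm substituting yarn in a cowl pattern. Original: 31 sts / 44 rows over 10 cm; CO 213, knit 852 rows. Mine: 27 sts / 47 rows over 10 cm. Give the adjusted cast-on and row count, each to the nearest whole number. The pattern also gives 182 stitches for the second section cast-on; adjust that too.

Cast on 186 stitches; work 910 rows; second section cast-on 159 stitches.

Stitches: 213 × 27/31 = 185.52 → 186.
Rows: 852 × 47/44 = 910.09 → 910.
second section cast-on: 182 × 27/31 = 158.52 → 159.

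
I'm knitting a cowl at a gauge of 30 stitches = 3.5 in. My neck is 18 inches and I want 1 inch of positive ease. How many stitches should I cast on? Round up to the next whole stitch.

Finished = 18 + 1 = 19 in.
30 / 3.5 = 8.571 sts per inch.
19.00 × 8.571 = 162.86 sts.
→ 163 sts.

163 stitches.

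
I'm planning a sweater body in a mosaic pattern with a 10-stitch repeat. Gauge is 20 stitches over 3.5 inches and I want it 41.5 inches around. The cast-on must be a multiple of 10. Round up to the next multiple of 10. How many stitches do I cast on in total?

20 / 3.5 = 5.714 sts per inch.
41.5 × 5.714 = 237.14 sts.
Next multiple of 10: 240.

Cast on 240 stitches.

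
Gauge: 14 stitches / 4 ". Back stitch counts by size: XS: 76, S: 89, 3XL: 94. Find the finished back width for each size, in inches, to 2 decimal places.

XS 21.71 inches; S 25.43 inches; 3XL 26.86 inches.

14/4 = 3.5 sts per in.
XS: 76 / 3.5 = 21.714 → 21.71 in.
S: 89 / 3.5 = 25.429 → 25.43 in.
3XL: 94 / 3.5 = 26.857 → 26.86 in.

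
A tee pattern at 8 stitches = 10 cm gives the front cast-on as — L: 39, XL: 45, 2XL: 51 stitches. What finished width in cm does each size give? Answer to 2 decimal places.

L 48.75 cm; XL 56.25 cm; 2XL 63.75 cm.

8/10 = 0.8 sts per cm.
L: 39 / 0.8 = 48.750 → 48.75 cm.
XL: 45 / 0.8 = 56.250 → 56.25 cm.
2XL: 51 / 0.8 = 63.750 → 63.75 cm.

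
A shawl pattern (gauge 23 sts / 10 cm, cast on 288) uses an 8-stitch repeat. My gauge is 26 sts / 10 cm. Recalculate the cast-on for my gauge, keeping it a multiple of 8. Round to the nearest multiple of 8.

CO 328 sts.

288 × 26 / 23 = 325.57.
Nearest multiple of 8: 328.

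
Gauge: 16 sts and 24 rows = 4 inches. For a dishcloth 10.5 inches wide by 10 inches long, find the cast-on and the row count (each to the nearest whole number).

Stitch gauge = 16/4 = 4 sts/in; 10.5 × 4 = 42.00 → 42 sts.
Row gauge = 24/4 = 6 rows/in; 10 × 6 = 60.00 → 60 rows.

Cast on 42 stitches and work 60 rows.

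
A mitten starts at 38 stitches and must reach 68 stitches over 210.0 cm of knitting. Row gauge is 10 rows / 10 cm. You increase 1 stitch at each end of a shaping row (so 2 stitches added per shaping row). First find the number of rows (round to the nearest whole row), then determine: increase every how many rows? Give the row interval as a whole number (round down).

Increase every 14th row.

Rows = 210.0 × 1 = 210.0 → 210 rows.
Stitches to add: 30 → 15 shaping rows (at 2 st each).
210 / 15 = 14.00 → every 14 rows.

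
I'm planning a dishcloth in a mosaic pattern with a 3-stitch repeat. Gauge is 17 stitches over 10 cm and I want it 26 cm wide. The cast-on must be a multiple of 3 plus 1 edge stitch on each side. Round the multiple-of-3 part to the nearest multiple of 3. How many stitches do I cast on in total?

17 / 10 = 1.7 sts per cm.
26 × 1.7 = 44.20 sts.
Less 2 edge sts → 42.20 for the repeat.
Nearest multiple of 3: 42.
Add back 2 edge sts → 44.

44 stitches.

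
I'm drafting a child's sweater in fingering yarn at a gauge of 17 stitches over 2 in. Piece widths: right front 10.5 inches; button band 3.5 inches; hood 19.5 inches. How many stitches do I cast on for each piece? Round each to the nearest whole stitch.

Rate = 17/2 = 8.5 sts per in.
right front: 10.5 × 8.5 = 89.25 → 89.
button band: 3.5 × 8.5 = 29.75 → 30.
hood: 19.5 × 8.5 = 165.75 → 166.

right front 89; button band 30; hood 166.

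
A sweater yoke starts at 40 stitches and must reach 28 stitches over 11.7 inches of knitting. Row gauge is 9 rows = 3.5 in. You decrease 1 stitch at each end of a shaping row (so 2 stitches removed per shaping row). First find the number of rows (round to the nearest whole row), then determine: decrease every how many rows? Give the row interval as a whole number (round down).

Decrease every 5th row.

Rows = 11.7 × 2.571 = 30.1 → 30 rows.
Stitches to remove: 12 → 6 shaping rows (at 2 st each).
30 / 6 = 5.00 → every 5 rows.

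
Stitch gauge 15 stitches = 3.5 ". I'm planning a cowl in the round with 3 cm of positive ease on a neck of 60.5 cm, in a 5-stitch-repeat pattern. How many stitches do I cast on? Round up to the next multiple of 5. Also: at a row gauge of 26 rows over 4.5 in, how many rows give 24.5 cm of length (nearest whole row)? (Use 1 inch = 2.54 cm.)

Cast on 110 stitches; work 56 rows.

Finished = 60.5 + 3 = 63.5 cm.
63.5 cm × 1/2.54 = 25.00 inches.
15/3.5 = 4.286 sts per in; 25.00 × 4.286 = 107.14 sts.
Next multiple of 5 → 110.
24.5 cm = 9.65 inches; × 5.778 = 55.73 → 56 rows.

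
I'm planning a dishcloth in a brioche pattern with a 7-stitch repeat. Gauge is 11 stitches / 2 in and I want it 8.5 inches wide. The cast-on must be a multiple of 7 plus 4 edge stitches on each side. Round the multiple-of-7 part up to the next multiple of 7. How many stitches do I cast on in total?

11 / 2 = 5.5 sts per inch.
8.5 × 5.5 = 46.75 sts.
Less 8 edge sts → 38.75 for the repeat.
Next multiple of 7: 42.
Add back 8 edge sts → 50.

Cast on 50 stitches.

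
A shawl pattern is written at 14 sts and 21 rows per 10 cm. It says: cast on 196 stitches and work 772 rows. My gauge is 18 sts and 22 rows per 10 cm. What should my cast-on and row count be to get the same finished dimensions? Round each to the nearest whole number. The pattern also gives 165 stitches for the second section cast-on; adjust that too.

Cast on 252 stitches; work 809 rows; second section cast-on 212 stitches.

Stitches: 196 × 18/14 = 252.00 → 252.
Rows: 772 × 22/21 = 808.76 → 809.
second section cast-on: 165 × 18/14 = 212.14 → 212.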